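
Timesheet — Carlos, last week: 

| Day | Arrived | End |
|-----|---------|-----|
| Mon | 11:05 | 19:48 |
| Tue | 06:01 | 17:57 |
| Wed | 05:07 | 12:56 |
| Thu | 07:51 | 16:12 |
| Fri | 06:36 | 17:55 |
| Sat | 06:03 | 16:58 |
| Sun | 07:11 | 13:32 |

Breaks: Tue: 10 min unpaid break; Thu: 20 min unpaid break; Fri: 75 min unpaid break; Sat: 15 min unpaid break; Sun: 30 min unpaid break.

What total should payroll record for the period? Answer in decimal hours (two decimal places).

62.90 hours

Mon: 11:05–19:48 = 8 h 43 min
Tue: 06:01–17:57 = 11 h 56 min; less 10 min break → 11 h 46 min
Wed: 05:07–12:56 = 7 h 49 min
Thu: 07:51–16:12 = 8 h 21 min; less 20 min break → 8 h 1 min
Fri: 06:36–17:55 = 11 h 19 min; less 75 min break → 10 h 4 min
Sat: 06:03–16:58 = 10 h 55 min; less 15 min break → 10 h 40 min
Sun: 07:11–13:32 = 6 h 21 min; less 30 min break → 5 h 51 min
Total: 8 h 43 min + 11 h 46 min + 7 h 49 min + 8 h 1 min + 10 h 4 min + 10 h 40 min + 5 h 51 min = 62 h 54 min.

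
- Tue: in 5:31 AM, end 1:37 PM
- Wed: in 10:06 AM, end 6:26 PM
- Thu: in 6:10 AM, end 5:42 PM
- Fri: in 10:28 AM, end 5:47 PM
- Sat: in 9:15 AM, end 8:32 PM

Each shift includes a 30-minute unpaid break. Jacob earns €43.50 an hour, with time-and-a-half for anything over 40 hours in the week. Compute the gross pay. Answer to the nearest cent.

Tue: 5:31 AM–1:37 PM = 8 h 6 min; less 30 min break → 7 h 36 min
Wed: 10:06 AM–6:26 PM = 8 h 20 min; less 30 min break → 7 h 50 min
Thu: 6:10 AM–5:42 PM = 11 h 32 min; less 30 min break → 11 h 2 min
Fri: 10:28 AM–5:47 PM = 7 h 19 min; less 30 min break → 6 h 49 min
Sat: 9:15 AM–8:32 PM = 11 h 17 min; less 30 min break → 10 h 47 min
Total worked: 44 h 4 min = 2644 min.
Regular 40 h 0 min = 2400 min at €43.50/h; overtime 4 h 4 min = 244 min at €65.25/h.
Pay = (2400 × €43.50 + 244 × €65.25) ÷ 60 = €2005.35.

€2005.35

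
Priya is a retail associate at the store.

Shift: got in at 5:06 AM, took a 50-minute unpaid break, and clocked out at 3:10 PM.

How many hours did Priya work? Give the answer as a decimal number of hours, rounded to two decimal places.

9.23 hours

Shift: 5:06 AM–3:10 PM = 10 h 4 min; less 50 min break → 9 h 14 min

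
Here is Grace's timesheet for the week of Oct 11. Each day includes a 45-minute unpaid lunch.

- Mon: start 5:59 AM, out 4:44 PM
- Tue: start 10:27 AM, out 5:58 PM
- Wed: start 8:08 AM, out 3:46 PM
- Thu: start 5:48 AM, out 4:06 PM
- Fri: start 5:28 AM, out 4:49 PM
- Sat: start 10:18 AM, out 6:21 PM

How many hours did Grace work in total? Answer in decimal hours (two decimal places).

51.10 hours

Mon: 5:59 AM–4:44 PM = 10 h 45 min; less 45 min break → 10 h 0 min
Tue: 10:27 AM–5:58 PM = 7 h 31 min; less 45 min break → 6 h 46 min
Wed: 8:08 AM–3:46 PM = 7 h 38 min; less 45 min break → 6 h 53 min
Thu: 5:48 AM–4:06 PM = 10 h 18 min; less 45 min break → 9 h 33 min
Fri: 5:28 AM–4:49 PM = 11 h 21 min; less 45 min break → 10 h 36 min
Sat: 10:18 AM–6:21 PM = 8 h 3 min; less 45 min break → 7 h 18 min
Total: 10 h 0 min + 6 h 46 min + 6 h 53 min + 9 h 33 min + 10 h 36 min + 7 h 18 min = 51 h 6 min.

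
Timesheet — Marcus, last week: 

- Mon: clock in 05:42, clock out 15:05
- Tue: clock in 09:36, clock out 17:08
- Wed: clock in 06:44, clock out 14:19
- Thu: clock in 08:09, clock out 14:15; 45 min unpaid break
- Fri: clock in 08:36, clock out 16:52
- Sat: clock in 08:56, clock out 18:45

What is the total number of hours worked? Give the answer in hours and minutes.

Mon: 05:42–15:05 = 9 h 23 min
Tue: 09:36–17:08 = 7 h 32 min
Wed: 06:44–14:19 = 7 h 35 min
Thu: 08:09–14:15 = 6 h 6 min; less 45 min break → 5 h 21 min
Fri: 08:36–16:52 = 8 h 16 min
Sat: 08:56–18:45 = 9 h 49 min
Total: 9 h 23 min + 7 h 32 min + 7 h 35 min + 5 h 21 min + 8 h 16 min + 9 h 49 min = 47 h 56 min.

47 h 56 min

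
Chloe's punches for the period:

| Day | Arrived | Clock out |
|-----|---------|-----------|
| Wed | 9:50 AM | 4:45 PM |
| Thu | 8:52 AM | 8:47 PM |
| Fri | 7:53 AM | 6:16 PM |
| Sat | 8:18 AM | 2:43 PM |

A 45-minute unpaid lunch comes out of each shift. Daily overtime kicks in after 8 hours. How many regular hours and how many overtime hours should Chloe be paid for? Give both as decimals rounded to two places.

Regular 27.83 hours, overtime 4.80 hours

Wed: 9:50 AM–4:45 PM = 6 h 55 min; less 45 min break → 6 h 10 min
Thu: 8:52 AM–8:47 PM = 11 h 55 min; less 45 min break → 11 h 10 min
Fri: 7:53 AM–6:16 PM = 10 h 23 min; less 45 min break → 9 h 38 min
Sat: 8:18 AM–2:43 PM = 6 h 25 min; less 45 min break → 5 h 40 min
Wed reg 6 h 10 min / OT 0 h 0 min; Thu reg 8 h 0 min / OT 3 h 10 min; Fri reg 8 h 0 min / OT 1 h 38 min; Sat reg 5 h 40 min / OT 0 h 0 min.
Totals: regular 27 h 50 min, overtime 4 h 48 min.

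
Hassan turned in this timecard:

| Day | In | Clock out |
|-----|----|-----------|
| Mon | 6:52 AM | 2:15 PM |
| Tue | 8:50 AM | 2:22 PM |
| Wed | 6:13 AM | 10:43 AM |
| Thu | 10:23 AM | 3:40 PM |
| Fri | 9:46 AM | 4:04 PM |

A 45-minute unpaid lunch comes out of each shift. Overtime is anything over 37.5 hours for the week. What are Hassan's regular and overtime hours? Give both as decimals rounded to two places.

Regular 25.25 hours, overtime 0.00 hours

Mon: 6:52 AM–2:15 PM = 7 h 23 min; less 45 min break → 6 h 38 min
Tue: 8:50 AM–2:22 PM = 5 h 32 min; less 45 min break → 4 h 47 min
Wed: 6:13 AM–10:43 AM = 4 h 30 min; less 45 min break → 3 h 45 min
Thu: 10:23 AM–3:40 PM = 5 h 17 min; less 45 min break → 4 h 32 min
Fri: 9:46 AM–4:04 PM = 6 h 18 min; less 45 min break → 5 h 33 min
Total worked: 25 h 15 min = 25.25 h.
Threshold 37.5 h → overtime 0 h 0 min, regular 25 h 15 min.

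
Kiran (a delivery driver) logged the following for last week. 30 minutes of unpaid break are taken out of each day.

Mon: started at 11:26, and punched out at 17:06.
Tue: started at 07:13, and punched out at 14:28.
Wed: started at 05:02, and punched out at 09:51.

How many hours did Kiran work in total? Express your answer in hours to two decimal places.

16.23 hours

Mon: 11:26–17:06 = 5 h 40 min; less 30 min break → 5 h 10 min
Tue: 07:13–14:28 = 7 h 15 min; less 30 min break → 6 h 45 min
Wed: 05:02–09:51 = 4 h 49 min; less 30 min break → 4 h 19 min
Total: 5 h 10 min + 6 h 45 min + 4 h 19 min = 16 h 14 min.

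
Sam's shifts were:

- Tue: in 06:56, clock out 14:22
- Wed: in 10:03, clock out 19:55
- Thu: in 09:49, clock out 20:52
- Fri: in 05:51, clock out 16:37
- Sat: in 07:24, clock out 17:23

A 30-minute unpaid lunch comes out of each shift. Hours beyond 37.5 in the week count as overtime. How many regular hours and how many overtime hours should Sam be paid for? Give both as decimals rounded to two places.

Regular 37.50 hours, overtime 9.10 hours

Tue: 06:56–14:22 = 7 h 26 min; less 30 min break → 6 h 56 min
Wed: 10:03–19:55 = 9 h 52 min; less 30 min break → 9 h 22 min
Thu: 09:49–20:52 = 11 h 3 min; less 30 min break → 10 h 33 min
Fri: 05:51–16:37 = 10 h 46 min; less 30 min break → 10 h 16 min
Sat: 07:24–17:23 = 9 h 59 min; less 30 min break → 9 h 29 min
Total worked: 46 h 36 min = 46.60 h.
Threshold 37.5 h → overtime 9 h 6 min, regular 37 h 30 min.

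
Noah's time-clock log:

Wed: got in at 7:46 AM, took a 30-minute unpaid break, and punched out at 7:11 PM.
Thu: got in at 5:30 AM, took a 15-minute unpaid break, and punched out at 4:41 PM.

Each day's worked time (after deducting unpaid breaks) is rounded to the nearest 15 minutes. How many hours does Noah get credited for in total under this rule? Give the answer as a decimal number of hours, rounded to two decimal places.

22.00 hours

Wed: 7:46 AM–7:11 PM = 11 h 25 min − 30 min = 10 h 55 min → rounds to 11 h 0 min
Thu: 5:30 AM–4:41 PM = 11 h 11 min − 15 min = 10 h 56 min → rounds to 11 h 0 min
Total credited: 22 h 0 min.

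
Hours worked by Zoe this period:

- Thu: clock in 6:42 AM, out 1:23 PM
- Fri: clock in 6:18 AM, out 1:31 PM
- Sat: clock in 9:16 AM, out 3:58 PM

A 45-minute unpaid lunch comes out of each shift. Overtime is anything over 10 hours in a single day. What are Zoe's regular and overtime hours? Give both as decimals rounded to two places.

Regular 18.35 hours, overtime 0.00 hours

Thu: 6:42 AM–1:23 PM = 6 h 41 min; less 45 min break → 5 h 56 min
Fri: 6:18 AM–1:31 PM = 7 h 13 min; less 45 min break → 6 h 28 min
Sat: 9:16 AM–3:58 PM = 6 h 42 min; less 45 min break → 5 h 57 min
Thu reg 5 h 56 min / OT 0 h 0 min; Fri reg 6 h 28 min / OT 0 h 0 min; Sat reg 5 h 57 min / OT 0 h 0 min.
Totals: regular 18 h 21 min, overtime 0 h 0 min.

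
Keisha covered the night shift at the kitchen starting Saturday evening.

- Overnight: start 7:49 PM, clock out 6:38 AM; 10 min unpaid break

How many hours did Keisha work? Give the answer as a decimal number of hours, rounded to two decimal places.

Overnight: 7:49 PM → midnight = 4 h 11 min; midnight → 6:38 AM = 6 h 38 min; span 10 h 49 min; less 10 min break → 10 h 39 min

10.65 hours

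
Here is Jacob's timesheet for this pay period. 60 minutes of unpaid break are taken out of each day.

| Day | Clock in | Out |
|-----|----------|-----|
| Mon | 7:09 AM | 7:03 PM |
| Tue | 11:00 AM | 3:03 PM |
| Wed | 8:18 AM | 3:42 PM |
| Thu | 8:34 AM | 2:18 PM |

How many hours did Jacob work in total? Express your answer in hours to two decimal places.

25.08 hours

Mon: 7:09 AM–7:03 PM = 11 h 54 min; less 60 min break → 10 h 54 min
Tue: 11:00 AM–3:03 PM = 4 h 3 min; less 60 min break → 3 h 3 min
Wed: 8:18 AM–3:42 PM = 7 h 24 min; less 60 min break → 6 h 24 min
Thu: 8:34 AM–2:18 PM = 5 h 44 min; less 60 min break → 4 h 44 min
Total: 10 h 54 min + 3 h 3 min + 6 h 24 min + 4 h 44 min = 25 h 5 min.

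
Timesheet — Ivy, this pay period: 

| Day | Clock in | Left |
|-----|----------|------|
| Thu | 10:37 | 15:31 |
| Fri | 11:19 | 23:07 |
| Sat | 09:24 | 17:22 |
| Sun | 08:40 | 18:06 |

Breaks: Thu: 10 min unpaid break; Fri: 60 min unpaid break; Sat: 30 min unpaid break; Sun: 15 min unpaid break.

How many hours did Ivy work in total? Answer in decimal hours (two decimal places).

32.18 hours

Thu: 10:37–15:31 = 4 h 54 min; less 10 min break → 4 h 44 min
Fri: 11:19–23:07 = 11 h 48 min; less 60 min break → 10 h 48 min
Sat: 09:24–17:22 = 7 h 58 min; less 30 min break → 7 h 28 min
Sun: 08:40–18:06 = 9 h 26 min; less 15 min break → 9 h 11 min
Total: 4 h 44 min + 10 h 48 min + 7 h 28 min + 9 h 11 min = 32 h 11 min.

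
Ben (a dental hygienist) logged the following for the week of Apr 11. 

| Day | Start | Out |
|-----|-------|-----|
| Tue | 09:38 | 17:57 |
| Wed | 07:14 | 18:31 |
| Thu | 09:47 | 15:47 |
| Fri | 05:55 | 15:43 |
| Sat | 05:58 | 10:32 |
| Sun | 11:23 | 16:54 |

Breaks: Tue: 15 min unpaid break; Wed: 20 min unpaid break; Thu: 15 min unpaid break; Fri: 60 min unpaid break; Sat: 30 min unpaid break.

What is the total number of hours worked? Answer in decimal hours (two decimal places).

43.15 hours

Tue: 09:38–17:57 = 8 h 19 min; less 15 min break → 8 h 4 min
Wed: 07:14–18:31 = 11 h 17 min; less 20 min break → 10 h 57 min
Thu: 09:47–15:47 = 6 h 0 min; less 15 min break → 5 h 45 min
Fri: 05:55–15:43 = 9 h 48 min; less 60 min break → 8 h 48 min
Sat: 05:58–10:32 = 4 h 34 min; less 30 min break → 4 h 4 min
Sun: 11:23–16:54 = 5 h 31 min
Total: 8 h 4 min + 10 h 57 min + 5 h 45 min + 8 h 48 min + 4 h 4 min + 5 h 31 min = 43 h 9 min.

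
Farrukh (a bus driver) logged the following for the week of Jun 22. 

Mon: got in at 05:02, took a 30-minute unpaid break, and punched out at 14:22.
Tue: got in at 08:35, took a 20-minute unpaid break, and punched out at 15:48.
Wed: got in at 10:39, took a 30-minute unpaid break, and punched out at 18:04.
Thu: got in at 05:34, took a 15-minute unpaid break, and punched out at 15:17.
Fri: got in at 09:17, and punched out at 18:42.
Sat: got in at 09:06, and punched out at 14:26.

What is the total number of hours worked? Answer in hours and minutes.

46 h 51 min

Mon: 05:02–14:22 = 9 h 20 min; less 30 min break → 8 h 50 min
Tue: 08:35–15:48 = 7 h 13 min; less 20 min break → 6 h 53 min
Wed: 10:39–18:04 = 7 h 25 min; less 30 min break → 6 h 55 min
Thu: 05:34–15:17 = 9 h 43 min; less 15 min break → 9 h 28 min
Fri: 09:17–18:42 = 9 h 25 min
Sat: 09:06–14:26 = 5 h 20 min
Total: 8 h 50 min + 6 h 53 min + 6 h 55 min + 9 h 28 min + 9 h 25 min + 5 h 20 min = 46 h 51 min.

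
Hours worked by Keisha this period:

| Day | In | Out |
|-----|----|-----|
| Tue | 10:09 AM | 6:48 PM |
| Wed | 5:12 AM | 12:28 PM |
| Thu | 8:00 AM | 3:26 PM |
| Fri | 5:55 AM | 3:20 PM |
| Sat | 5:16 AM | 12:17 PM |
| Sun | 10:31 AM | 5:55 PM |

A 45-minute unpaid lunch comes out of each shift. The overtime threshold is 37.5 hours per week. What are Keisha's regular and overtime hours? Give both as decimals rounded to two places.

Tue: 10:09 AM–6:48 PM = 8 h 39 min; less 45 min break → 7 h 54 min
Wed: 5:12 AM–12:28 PM = 7 h 16 min; less 45 min break → 6 h 31 min
Thu: 8:00 AM–3:26 PM = 7 h 26 min; less 45 min break → 6 h 41 min
Fri: 5:55 AM–3:20 PM = 9 h 25 min; less 45 min break → 8 h 40 min
Sat: 5:16 AM–12:17 PM = 7 h 1 min; less 45 min break → 6 h 16 min
Sun: 10:31 AM–5:55 PM = 7 h 24 min; less 45 min break → 6 h 39 min
Total worked: 42 h 41 min = 42.68 h.
Threshold 37.5 h → overtime 5 h 11 min, regular 37 h 30 min.

Regular 37.50 hours, overtime 5.18 hours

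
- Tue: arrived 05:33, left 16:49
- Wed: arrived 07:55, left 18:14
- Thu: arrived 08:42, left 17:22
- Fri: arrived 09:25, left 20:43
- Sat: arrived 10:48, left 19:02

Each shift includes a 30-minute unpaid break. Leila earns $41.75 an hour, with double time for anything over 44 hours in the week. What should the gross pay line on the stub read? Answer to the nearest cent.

$2111.16

Tue: 05:33–16:49 = 11 h 16 min; less 30 min break → 10 h 46 min
Wed: 07:55–18:14 = 10 h 19 min; less 30 min break → 9 h 49 min
Thu: 08:42–17:22 = 8 h 40 min; less 30 min break → 8 h 10 min
Fri: 09:25–20:43 = 11 h 18 min; less 30 min break → 10 h 48 min
Sat: 10:48–19:02 = 8 h 14 min; less 30 min break → 7 h 44 min
Total worked: 47 h 17 min = 2837 min.
Regular 44 h 0 min = 2640 min at $41.75/h; overtime 3 h 17 min = 197 min at $83.50/h.
Pay = (2640 × $41.75 + 197 × $83.50) ÷ 60 = $2111.16.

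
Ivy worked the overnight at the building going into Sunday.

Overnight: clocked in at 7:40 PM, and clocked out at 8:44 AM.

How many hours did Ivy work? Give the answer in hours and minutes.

Overnight: 7:40 PM → midnight = 4 h 20 min; midnight → 8:44 AM = 8 h 44 min; span 13 h 4 min

13 h 4 min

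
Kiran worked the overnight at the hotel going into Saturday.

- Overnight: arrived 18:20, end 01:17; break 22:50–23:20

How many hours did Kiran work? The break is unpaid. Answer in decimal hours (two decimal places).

6.45 hours

Overnight: 18:20 → midnight = 5 h 40 min; midnight → 01:17 = 1 h 17 min; span 6 h 57 min; less 30 min break → 6 h 27 min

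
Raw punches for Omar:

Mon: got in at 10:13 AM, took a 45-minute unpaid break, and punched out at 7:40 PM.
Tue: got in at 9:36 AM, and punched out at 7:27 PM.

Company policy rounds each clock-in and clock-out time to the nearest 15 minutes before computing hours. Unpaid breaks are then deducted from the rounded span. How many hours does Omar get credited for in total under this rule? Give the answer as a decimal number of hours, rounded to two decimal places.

Mon: in 10:13 AM→10:15 AM, out 7:40 PM→7:45 PM; 9 h 30 min − 45 min = 8 h 45 min
Tue: in 9:36 AM→9:30 AM, out 7:27 PM→7:30 PM; 10 h 0 min
Total credited: 18 h 45 min.

18.75 hours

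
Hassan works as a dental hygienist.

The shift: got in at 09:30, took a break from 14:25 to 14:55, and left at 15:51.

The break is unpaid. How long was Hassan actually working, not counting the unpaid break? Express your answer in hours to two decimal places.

5.85 hours

The shift: 09:30–15:51 = 6 h 21 min; less 30 min break → 5 h 51 min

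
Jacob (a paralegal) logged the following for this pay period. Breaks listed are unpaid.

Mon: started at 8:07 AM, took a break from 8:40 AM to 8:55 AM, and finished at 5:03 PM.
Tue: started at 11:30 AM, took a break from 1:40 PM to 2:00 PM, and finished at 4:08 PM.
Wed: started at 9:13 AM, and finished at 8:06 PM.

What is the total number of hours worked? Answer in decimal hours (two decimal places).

23.87 hours

Mon: 8:07 AM–5:03 PM = 8 h 56 min; less 15 min break → 8 h 41 min
Tue: 11:30 AM–4:08 PM = 4 h 38 min; less 20 min break → 4 h 18 min
Wed: 9:13 AM–8:06 PM = 10 h 53 min
Total: 8 h 41 min + 4 h 18 min + 10 h 53 min = 23 h 52 min.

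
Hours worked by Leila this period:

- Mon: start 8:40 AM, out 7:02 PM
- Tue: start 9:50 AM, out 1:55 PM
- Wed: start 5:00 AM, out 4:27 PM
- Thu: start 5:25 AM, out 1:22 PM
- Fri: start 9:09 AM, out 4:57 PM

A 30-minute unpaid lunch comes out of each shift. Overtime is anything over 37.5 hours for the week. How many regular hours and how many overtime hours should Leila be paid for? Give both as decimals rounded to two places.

Mon: 8:40 AM–7:02 PM = 10 h 22 min; less 30 min break → 9 h 52 min
Tue: 9:50 AM–1:55 PM = 4 h 5 min; less 30 min break → 3 h 35 min
Wed: 5:00 AM–4:27 PM = 11 h 27 min; less 30 min break → 10 h 57 min
Thu: 5:25 AM–1:22 PM = 7 h 57 min; less 30 min break → 7 h 27 min
Fri: 9:09 AM–4:57 PM = 7 h 48 min; less 30 min break → 7 h 18 min
Total worked: 39 h 9 min = 39.15 h.
Threshold 37.5 h → overtime 1 h 39 min, regular 37 h 30 min.

Regular 37.50 hours, overtime 1.65 hours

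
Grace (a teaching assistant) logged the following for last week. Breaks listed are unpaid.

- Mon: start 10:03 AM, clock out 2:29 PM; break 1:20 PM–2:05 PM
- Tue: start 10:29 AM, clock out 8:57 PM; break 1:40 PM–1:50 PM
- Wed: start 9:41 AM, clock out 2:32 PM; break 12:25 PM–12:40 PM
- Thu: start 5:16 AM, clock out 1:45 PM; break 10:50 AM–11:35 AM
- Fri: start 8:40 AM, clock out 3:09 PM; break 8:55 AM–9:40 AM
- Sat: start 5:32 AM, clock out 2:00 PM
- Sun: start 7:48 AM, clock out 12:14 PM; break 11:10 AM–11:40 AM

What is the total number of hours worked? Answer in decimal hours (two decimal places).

Mon: 10:03 AM–2:29 PM = 4 h 26 min; less 45 min break → 3 h 41 min
Tue: 10:29 AM–8:57 PM = 10 h 28 min; less 10 min break → 10 h 18 min
Wed: 9:41 AM–2:32 PM = 4 h 51 min; less 15 min break → 4 h 36 min
Thu: 5:16 AM–1:45 PM = 8 h 29 min; less 45 min break → 7 h 44 min
Fri: 8:40 AM–3:09 PM = 6 h 29 min; less 45 min break → 5 h 44 min
Sat: 5:32 AM–2:00 PM = 8 h 28 min
Sun: 7:48 AM–12:14 PM = 4 h 26 min; less 30 min break → 3 h 56 min
Total: 3 h 41 min + 10 h 18 min + 4 h 36 min + 7 h 44 min + 5 h 44 min + 8 h 28 min + 3 h 56 min = 44 h 27 min.

44.45 hours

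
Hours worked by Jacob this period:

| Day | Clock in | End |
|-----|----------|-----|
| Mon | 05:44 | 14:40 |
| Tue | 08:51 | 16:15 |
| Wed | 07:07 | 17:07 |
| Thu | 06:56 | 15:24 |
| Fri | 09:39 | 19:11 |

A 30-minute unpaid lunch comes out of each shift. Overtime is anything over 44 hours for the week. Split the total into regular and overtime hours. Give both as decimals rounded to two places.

Mon: 05:44–14:40 = 8 h 56 min; less 30 min break → 8 h 26 min
Tue: 08:51–16:15 = 7 h 24 min; less 30 min break → 6 h 54 min
Wed: 07:07–17:07 = 10 h 0 min; less 30 min break → 9 h 30 min
Thu: 06:56–15:24 = 8 h 28 min; less 30 min break → 7 h 58 min
Fri: 09:39–19:11 = 9 h 32 min; less 30 min break → 9 h 2 min
Total worked: 41 h 50 min = 41.83 h.
Threshold 44 h → overtime 0 h 0 min, regular 41 h 50 min.

Regular 41.83 hours, overtime 0.00 hours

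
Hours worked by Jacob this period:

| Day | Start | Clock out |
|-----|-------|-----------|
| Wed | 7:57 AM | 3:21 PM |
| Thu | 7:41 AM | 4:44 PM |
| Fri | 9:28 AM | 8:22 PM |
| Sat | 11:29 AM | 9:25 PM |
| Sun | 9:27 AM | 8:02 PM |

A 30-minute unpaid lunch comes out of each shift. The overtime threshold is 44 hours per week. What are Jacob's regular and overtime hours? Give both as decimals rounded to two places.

Regular 44.00 hours, overtime 1.37 hours

Wed: 7:57 AM–3:21 PM = 7 h 24 min; less 30 min break → 6 h 54 min
Thu: 7:41 AM–4:44 PM = 9 h 3 min; less 30 min break → 8 h 33 min
Fri: 9:28 AM–8:22 PM = 10 h 54 min; less 30 min break → 10 h 24 min
Sat: 11:29 AM–9:25 PM = 9 h 56 min; less 30 min break → 9 h 26 min
Sun: 9:27 AM–8:02 PM = 10 h 35 min; less 30 min break → 10 h 5 min
Total worked: 45 h 22 min = 45.37 h.
Threshold 44 h → overtime 1 h 22 min, regular 44 h 0 min.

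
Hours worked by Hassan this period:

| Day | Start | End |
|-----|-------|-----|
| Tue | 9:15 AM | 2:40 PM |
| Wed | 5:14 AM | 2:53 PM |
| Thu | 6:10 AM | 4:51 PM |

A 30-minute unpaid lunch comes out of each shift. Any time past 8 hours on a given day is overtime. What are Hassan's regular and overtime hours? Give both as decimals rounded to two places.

Regular 20.92 hours, overtime 3.33 hours

Tue: 9:15 AM–2:40 PM = 5 h 25 min; less 30 min break → 4 h 55 min
Wed: 5:14 AM–2:53 PM = 9 h 39 min; less 30 min break → 9 h 9 min
Thu: 6:10 AM–4:51 PM = 10 h 41 min; less 30 min break → 10 h 11 min
Tue reg 4 h 55 min / OT 0 h 0 min; Wed reg 8 h 0 min / OT 1 h 9 min; Thu reg 8 h 0 min / OT 2 h 11 min.
Totals: regular 20 h 55 min, overtime 3 h 20 min.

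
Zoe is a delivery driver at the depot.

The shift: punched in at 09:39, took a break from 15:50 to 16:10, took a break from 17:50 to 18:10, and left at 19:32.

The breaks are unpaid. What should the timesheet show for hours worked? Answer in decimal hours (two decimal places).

9.22 hours

The shift: 09:39–19:32 = 9 h 53 min; less 40 min break → 9 h 13 min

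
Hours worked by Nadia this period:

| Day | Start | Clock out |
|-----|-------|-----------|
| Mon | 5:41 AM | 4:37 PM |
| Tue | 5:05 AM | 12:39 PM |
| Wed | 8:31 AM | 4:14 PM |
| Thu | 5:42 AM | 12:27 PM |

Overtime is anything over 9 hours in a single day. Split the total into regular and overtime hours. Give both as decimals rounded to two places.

Mon: 5:41 AM–4:37 PM = 10 h 56 min
Tue: 5:05 AM–12:39 PM = 7 h 34 min
Wed: 8:31 AM–4:14 PM = 7 h 43 min
Thu: 5:42 AM–12:27 PM = 6 h 45 min
Mon reg 9 h 0 min / OT 1 h 56 min; Tue reg 7 h 34 min / OT 0 h 0 min; Wed reg 7 h 43 min / OT 0 h 0 min; Thu reg 6 h 45 min / OT 0 h 0 min.
Totals: regular 31 h 2 min, overtime 1 h 56 min.

Regular 31.03 hours, overtime 1.93 hours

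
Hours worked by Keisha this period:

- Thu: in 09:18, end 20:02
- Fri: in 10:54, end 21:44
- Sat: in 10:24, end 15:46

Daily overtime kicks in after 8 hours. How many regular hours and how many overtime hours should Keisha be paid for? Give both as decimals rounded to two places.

Thu: 09:18–20:02 = 10 h 44 min
Fri: 10:54–21:44 = 10 h 50 min
Sat: 10:24–15:46 = 5 h 22 min
Thu reg 8 h 0 min / OT 2 h 44 min; Fri reg 8 h 0 min / OT 2 h 50 min; Sat reg 5 h 22 min / OT 0 h 0 min.
Totals: regular 21 h 22 min, overtime 5 h 34 min.

Regular 21.37 hours, overtime 5.57 hours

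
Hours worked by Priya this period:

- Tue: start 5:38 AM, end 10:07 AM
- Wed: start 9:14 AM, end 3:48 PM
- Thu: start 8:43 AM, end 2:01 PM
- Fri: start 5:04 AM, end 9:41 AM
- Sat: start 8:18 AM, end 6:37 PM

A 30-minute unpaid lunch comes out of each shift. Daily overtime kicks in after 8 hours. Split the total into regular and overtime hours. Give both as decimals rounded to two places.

Tue: 5:38 AM–10:07 AM = 4 h 29 min; less 30 min break → 3 h 59 min
Wed: 9:14 AM–3:48 PM = 6 h 34 min; less 30 min break → 6 h 4 min
Thu: 8:43 AM–2:01 PM = 5 h 18 min; less 30 min break → 4 h 48 min
Fri: 5:04 AM–9:41 AM = 4 h 37 min; less 30 min break → 4 h 7 min
Sat: 8:18 AM–6:37 PM = 10 h 19 min; less 30 min break → 9 h 49 min
Tue reg 3 h 59 min / OT 0 h 0 min; Wed reg 6 h 4 min / OT 0 h 0 min; Thu reg 4 h 48 min / OT 0 h 0 min; Fri reg 4 h 7 min / OT 0 h 0 min; Sat reg 8 h 0 min / OT 1 h 49 min.
Totals: regular 26 h 58 min, overtime 1 h 49 min.

Regular 26.97 hours, overtime 1.82 hours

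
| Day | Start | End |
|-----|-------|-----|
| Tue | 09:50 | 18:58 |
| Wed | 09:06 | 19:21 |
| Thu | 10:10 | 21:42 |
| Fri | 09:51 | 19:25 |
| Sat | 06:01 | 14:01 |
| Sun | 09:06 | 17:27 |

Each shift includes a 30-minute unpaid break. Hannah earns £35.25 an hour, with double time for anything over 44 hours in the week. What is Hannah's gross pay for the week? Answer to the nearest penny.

Tue: 09:50–18:58 = 9 h 8 min; less 30 min break → 8 h 38 min
Wed: 09:06–19:21 = 10 h 15 min; less 30 min break → 9 h 45 min
Thu: 10:10–21:42 = 11 h 32 min; less 30 min break → 11 h 2 min
Fri: 09:51–19:25 = 9 h 34 min; less 30 min break → 9 h 4 min
Sat: 06:01–14:01 = 8 h 0 min; less 30 min break → 7 h 30 min
Sun: 09:06–17:27 = 8 h 21 min; less 30 min break → 7 h 51 min
Total worked: 53 h 50 min = 3230 min.
Regular 44 h 0 min = 2640 min at £35.25/h; overtime 9 h 50 min = 590 min at £70.50/h.
Pay = (2640 × £35.25 + 590 × £70.50) ÷ 60 = £2244.25.

£2244.25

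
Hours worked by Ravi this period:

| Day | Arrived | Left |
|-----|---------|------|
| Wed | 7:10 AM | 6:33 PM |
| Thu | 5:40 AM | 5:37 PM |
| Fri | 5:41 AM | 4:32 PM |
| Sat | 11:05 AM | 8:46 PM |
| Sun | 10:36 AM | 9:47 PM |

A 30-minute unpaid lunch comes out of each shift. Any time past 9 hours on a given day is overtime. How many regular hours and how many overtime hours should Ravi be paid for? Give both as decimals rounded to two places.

Regular 45.00 hours, overtime 7.55 hours

Wed: 7:10 AM–6:33 PM = 11 h 23 min; less 30 min break → 10 h 53 min
Thu: 5:40 AM–5:37 PM = 11 h 57 min; less 30 min break → 11 h 27 min
Fri: 5:41 AM–4:32 PM = 10 h 51 min; less 30 min break → 10 h 21 min
Sat: 11:05 AM–8:46 PM = 9 h 41 min; less 30 min break → 9 h 11 min
Sun: 10:36 AM–9:47 PM = 11 h 11 min; less 30 min break → 10 h 41 min
Wed reg 9 h 0 min / OT 1 h 53 min; Thu reg 9 h 0 min / OT 2 h 27 min; Fri reg 9 h 0 min / OT 1 h 21 min; Sat reg 9 h 0 min / OT 0 h 11 min; Sun reg 9 h 0 min / OT 1 h 41 min.
Totals: regular 45 h 0 min, overtime 7 h 33 min.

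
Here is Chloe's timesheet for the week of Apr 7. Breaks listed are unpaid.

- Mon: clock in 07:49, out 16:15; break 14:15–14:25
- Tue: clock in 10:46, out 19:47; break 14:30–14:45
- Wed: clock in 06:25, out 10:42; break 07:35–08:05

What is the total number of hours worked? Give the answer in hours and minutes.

Mon: 07:49–16:15 = 8 h 26 min; less 10 min break → 8 h 16 min
Tue: 10:46–19:47 = 9 h 1 min; less 15 min break → 8 h 46 min
Wed: 06:25–10:42 = 4 h 17 min; less 30 min break → 3 h 47 min
Total: 8 h 16 min + 8 h 46 min + 3 h 47 min = 20 h 49 min.

20 h 49 min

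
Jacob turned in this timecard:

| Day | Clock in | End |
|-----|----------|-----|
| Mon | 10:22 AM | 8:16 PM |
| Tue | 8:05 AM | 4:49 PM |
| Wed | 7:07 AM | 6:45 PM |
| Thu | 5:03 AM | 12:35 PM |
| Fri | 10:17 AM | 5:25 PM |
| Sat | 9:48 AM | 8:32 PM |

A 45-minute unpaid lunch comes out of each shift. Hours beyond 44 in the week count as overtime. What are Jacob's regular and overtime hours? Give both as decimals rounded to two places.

Mon: 10:22 AM–8:16 PM = 9 h 54 min; less 45 min break → 9 h 9 min
Tue: 8:05 AM–4:49 PM = 8 h 44 min; less 45 min break → 7 h 59 min
Wed: 7:07 AM–6:45 PM = 11 h 38 min; less 45 min break → 10 h 53 min
Thu: 5:03 AM–12:35 PM = 7 h 32 min; less 45 min break → 6 h 47 min
Fri: 10:17 AM–5:25 PM = 7 h 8 min; less 45 min break → 6 h 23 min
Sat: 9:48 AM–8:32 PM = 10 h 44 min; less 45 min break → 9 h 59 min
Total worked: 51 h 10 min = 51.17 h.
Threshold 44 h → overtime 7 h 10 min, regular 44 h 0 min.

Regular 44.00 hours, overtime 7.17 hours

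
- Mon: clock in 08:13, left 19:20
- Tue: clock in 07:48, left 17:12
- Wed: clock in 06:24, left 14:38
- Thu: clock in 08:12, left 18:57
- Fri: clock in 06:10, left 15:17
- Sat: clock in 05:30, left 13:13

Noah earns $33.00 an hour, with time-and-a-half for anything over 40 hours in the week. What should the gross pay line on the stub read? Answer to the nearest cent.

Mon: 08:13–19:20 = 11 h 7 min
Tue: 07:48–17:12 = 9 h 24 min
Wed: 06:24–14:38 = 8 h 14 min
Thu: 08:12–18:57 = 10 h 45 min
Fri: 06:10–15:17 = 9 h 7 min
Sat: 05:30–13:13 = 7 h 43 min
Total worked: 56 h 20 min = 3380 min.
Regular 40 h 0 min = 2400 min at $33.00/h; overtime 16 h 20 min = 980 min at $49.50/h.
Pay = (2400 × $33.00 + 980 × $49.50) ÷ 60 = $2128.50.

$2128.50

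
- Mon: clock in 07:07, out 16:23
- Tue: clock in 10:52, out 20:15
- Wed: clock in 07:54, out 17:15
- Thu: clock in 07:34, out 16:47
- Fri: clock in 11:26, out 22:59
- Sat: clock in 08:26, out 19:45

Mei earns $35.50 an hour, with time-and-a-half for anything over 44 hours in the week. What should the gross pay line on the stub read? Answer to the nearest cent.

Mon: 07:07–16:23 = 9 h 16 min
Tue: 10:52–20:15 = 9 h 23 min
Wed: 07:54–17:15 = 9 h 21 min
Thu: 07:34–16:47 = 9 h 13 min
Fri: 11:26–22:59 = 11 h 33 min
Sat: 08:26–19:45 = 11 h 19 min
Total worked: 60 h 5 min = 3605 min.
Regular 44 h 0 min = 2640 min at $35.50/h; overtime 16 h 5 min = 965 min at $53.25/h.
Pay = (2640 × $35.50 + 965 × $53.25) ÷ 60 = $2418.44.

$2418.44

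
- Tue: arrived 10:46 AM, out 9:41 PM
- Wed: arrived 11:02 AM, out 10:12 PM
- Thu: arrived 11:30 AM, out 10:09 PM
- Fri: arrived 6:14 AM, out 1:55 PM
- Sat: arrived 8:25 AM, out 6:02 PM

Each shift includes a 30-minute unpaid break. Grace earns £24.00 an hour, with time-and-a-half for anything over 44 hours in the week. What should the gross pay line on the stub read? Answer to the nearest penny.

Tue: 10:46 AM–9:41 PM = 10 h 55 min; less 30 min break → 10 h 25 min
Wed: 11:02 AM–10:12 PM = 11 h 10 min; less 30 min break → 10 h 40 min
Thu: 11:30 AM–10:09 PM = 10 h 39 min; less 30 min break → 10 h 9 min
Fri: 6:14 AM–1:55 PM = 7 h 41 min; less 30 min break → 7 h 11 min
Sat: 8:25 AM–6:02 PM = 9 h 37 min; less 30 min break → 9 h 7 min
Total worked: 47 h 32 min = 2852 min.
Regular 44 h 0 min = 2640 min at £24.00/h; overtime 3 h 32 min = 212 min at £36.00/h.
Pay = (2640 × £24.00 + 212 × £36.00) ÷ 60 = £1183.20.

£1183.20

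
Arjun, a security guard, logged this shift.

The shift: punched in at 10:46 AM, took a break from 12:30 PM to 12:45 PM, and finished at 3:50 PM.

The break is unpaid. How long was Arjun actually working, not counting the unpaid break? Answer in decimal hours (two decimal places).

4.82 hours

The shift: 10:46 AM–3:50 PM = 5 h 4 min; less 15 min break → 4 h 49 min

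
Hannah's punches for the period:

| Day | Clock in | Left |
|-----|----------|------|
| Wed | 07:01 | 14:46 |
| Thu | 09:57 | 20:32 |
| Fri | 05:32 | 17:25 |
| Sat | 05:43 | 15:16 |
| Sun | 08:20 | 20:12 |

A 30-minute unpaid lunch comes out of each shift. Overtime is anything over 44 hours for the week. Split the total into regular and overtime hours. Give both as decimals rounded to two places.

Wed: 07:01–14:46 = 7 h 45 min; less 30 min break → 7 h 15 min
Thu: 09:57–20:32 = 10 h 35 min; less 30 min break → 10 h 5 min
Fri: 05:32–17:25 = 11 h 53 min; less 30 min break → 11 h 23 min
Sat: 05:43–15:16 = 9 h 33 min; less 30 min break → 9 h 3 min
Sun: 08:20–20:12 = 11 h 52 min; less 30 min break → 11 h 22 min
Total worked: 49 h 8 min = 49.13 h.
Threshold 44 h → overtime 5 h 8 min, regular 44 h 0 min.

Regular 44.00 hours, overtime 5.13 hours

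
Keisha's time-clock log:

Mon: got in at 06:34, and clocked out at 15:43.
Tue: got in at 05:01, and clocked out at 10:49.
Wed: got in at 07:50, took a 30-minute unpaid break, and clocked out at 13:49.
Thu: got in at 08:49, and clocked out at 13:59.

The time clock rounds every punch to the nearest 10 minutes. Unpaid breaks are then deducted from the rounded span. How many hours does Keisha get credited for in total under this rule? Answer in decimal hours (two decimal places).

Mon: in 06:34→06:30, out 15:43→15:40; 9 h 10 min
Tue: in 05:01→05:00, out 10:49→10:50; 5 h 50 min
Wed: in 07:50→07:50, out 13:49→13:50; 6 h 0 min − 30 min = 5 h 30 min
Thu: in 08:49→08:50, out 13:59→14:00; 5 h 10 min
Total credited: 25 h 40 min.

25.67 hours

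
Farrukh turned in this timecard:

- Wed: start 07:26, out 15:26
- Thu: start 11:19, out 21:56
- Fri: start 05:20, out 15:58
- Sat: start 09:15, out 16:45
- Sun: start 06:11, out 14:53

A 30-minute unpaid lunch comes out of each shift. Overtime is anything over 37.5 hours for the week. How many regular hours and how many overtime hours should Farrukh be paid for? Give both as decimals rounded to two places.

Wed: 07:26–15:26 = 8 h 0 min; less 30 min break → 7 h 30 min
Thu: 11:19–21:56 = 10 h 37 min; less 30 min break → 10 h 7 min
Fri: 05:20–15:58 = 10 h 38 min; less 30 min break → 10 h 8 min
Sat: 09:15–16:45 = 7 h 30 min; less 30 min break → 7 h 0 min
Sun: 06:11–14:53 = 8 h 42 min; less 30 min break → 8 h 12 min
Total worked: 42 h 57 min = 42.95 h.
Threshold 37.5 h → overtime 5 h 27 min, regular 37 h 30 min.

Regular 37.50 hours, overtime 5.45 hours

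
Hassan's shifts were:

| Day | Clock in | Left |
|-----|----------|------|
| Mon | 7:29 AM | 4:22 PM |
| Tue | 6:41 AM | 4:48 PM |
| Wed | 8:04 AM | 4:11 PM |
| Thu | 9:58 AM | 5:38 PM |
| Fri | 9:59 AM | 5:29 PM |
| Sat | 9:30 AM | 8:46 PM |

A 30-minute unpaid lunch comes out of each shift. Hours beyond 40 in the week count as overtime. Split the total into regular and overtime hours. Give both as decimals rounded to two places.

Mon: 7:29 AM–4:22 PM = 8 h 53 min; less 30 min break → 8 h 23 min
Tue: 6:41 AM–4:48 PM = 10 h 7 min; less 30 min break → 9 h 37 min
Wed: 8:04 AM–4:11 PM = 8 h 7 min; less 30 min break → 7 h 37 min
Thu: 9:58 AM–5:38 PM = 7 h 40 min; less 30 min break → 7 h 10 min
Fri: 9:59 AM–5:29 PM = 7 h 30 min; less 30 min break → 7 h 0 min
Sat: 9:30 AM–8:46 PM = 11 h 16 min; less 30 min break → 10 h 46 min
Total worked: 50 h 33 min = 50.55 h.
Threshold 40 h → overtime 10 h 33 min, regular 40 h 0 min.

Regular 40.00 hours, overtime 10.55 hours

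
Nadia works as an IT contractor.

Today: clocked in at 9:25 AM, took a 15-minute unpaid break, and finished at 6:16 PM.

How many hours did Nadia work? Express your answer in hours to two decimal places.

8.60 hours

Today: 9:25 AM–6:16 PM = 8 h 51 min; less 15 min break → 8 h 36 min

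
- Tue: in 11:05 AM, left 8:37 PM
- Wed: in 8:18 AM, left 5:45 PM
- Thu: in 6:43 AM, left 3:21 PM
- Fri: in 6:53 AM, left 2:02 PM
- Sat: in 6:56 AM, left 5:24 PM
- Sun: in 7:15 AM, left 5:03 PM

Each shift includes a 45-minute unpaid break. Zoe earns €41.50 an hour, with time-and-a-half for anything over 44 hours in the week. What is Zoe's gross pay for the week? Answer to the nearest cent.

€2232.70

Tue: 11:05 AM–8:37 PM = 9 h 32 min; less 45 min break → 8 h 47 min
Wed: 8:18 AM–5:45 PM = 9 h 27 min; less 45 min break → 8 h 42 min
Thu: 6:43 AM–3:21 PM = 8 h 38 min; less 45 min break → 7 h 53 min
Fri: 6:53 AM–2:02 PM = 7 h 9 min; less 45 min break → 6 h 24 min
Sat: 6:56 AM–5:24 PM = 10 h 28 min; less 45 min break → 9 h 43 min
Sun: 7:15 AM–5:03 PM = 9 h 48 min; less 45 min break → 9 h 3 min
Total worked: 50 h 32 min = 3032 min.
Regular 44 h 0 min = 2640 min at €41.50/h; overtime 6 h 32 min = 392 min at €62.25/h.
Pay = (2640 × €41.50 + 392 × €62.25) ÷ 60 = €2232.70.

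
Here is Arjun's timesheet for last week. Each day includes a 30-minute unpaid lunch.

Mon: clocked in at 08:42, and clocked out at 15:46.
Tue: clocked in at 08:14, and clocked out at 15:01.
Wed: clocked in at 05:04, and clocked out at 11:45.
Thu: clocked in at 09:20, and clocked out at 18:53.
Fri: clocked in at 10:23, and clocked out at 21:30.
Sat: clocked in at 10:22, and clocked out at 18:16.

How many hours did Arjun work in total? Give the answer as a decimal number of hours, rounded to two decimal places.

Mon: 08:42–15:46 = 7 h 4 min; less 30 min break → 6 h 34 min
Tue: 08:14–15:01 = 6 h 47 min; less 30 min break → 6 h 17 min
Wed: 05:04–11:45 = 6 h 41 min; less 30 min break → 6 h 11 min
Thu: 09:20–18:53 = 9 h 33 min; less 30 min break → 9 h 3 min
Fri: 10:23–21:30 = 11 h 7 min; less 30 min break → 10 h 37 min
Sat: 10:22–18:16 = 7 h 54 min; less 30 min break → 7 h 24 min
Total: 6 h 34 min + 6 h 17 min + 6 h 11 min + 9 h 3 min + 10 h 37 min + 7 h 24 min = 46 h 6 min.

46.10 hours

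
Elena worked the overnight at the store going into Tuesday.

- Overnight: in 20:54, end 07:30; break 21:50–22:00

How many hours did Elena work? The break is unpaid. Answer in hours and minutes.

Overnight: 20:54 → midnight = 3 h 6 min; midnight → 07:30 = 7 h 30 min; span 10 h 36 min; less 10 min break → 10 h 26 min

10 h 26 min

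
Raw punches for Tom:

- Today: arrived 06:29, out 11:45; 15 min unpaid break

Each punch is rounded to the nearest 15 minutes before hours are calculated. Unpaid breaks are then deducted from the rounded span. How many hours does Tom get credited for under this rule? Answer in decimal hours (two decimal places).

Today: in 06:29→06:30, out 11:45→11:45; 5 h 15 min − 15 min = 5 h 0 min

5.00 hours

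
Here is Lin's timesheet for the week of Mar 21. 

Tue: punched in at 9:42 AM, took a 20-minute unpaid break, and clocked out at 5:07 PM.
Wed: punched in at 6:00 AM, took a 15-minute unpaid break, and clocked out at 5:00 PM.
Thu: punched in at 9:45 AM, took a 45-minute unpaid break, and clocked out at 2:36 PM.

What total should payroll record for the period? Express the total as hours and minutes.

Tue: 9:42 AM–5:07 PM = 7 h 25 min; less 20 min break → 7 h 5 min
Wed: 6:00 AM–5:00 PM = 11 h 0 min; less 15 min break → 10 h 45 min
Thu: 9:45 AM–2:36 PM = 4 h 51 min; less 45 min break → 4 h 6 min
Total: 7 h 5 min + 10 h 45 min + 4 h 6 min = 21 h 56 min.

21 h 56 min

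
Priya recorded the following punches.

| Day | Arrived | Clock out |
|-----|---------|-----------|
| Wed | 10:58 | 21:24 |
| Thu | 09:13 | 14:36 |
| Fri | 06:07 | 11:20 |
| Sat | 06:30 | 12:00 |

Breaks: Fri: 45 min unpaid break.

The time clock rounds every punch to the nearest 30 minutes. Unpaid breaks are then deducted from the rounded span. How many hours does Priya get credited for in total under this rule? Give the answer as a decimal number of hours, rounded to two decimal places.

26.25 hours

Wed: in 10:58→11:00, out 21:24→21:30; 10 h 30 min
Thu: in 09:13→09:00, out 14:36→14:30; 5 h 30 min
Fri: in 06:07→06:00, out 11:20→11:30; 5 h 30 min − 45 min = 4 h 45 min
Sat: in 06:30→06:30, out 12:00→12:00; 5 h 30 min
Total credited: 26 h 15 min.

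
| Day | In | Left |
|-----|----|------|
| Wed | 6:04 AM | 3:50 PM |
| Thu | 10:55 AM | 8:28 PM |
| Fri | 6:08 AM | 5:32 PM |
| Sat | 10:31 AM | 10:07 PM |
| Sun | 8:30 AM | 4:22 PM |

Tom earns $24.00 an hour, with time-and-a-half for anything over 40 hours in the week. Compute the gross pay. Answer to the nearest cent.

$1326.60

Wed: 6:04 AM–3:50 PM = 9 h 46 min
Thu: 10:55 AM–8:28 PM = 9 h 33 min
Fri: 6:08 AM–5:32 PM = 11 h 24 min
Sat: 10:31 AM–10:07 PM = 11 h 36 min
Sun: 8:30 AM–4:22 PM = 7 h 52 min
Total worked: 50 h 11 min = 3011 min.
Regular 40 h 0 min = 2400 min at $24.00/h; overtime 10 h 11 min = 611 min at $36.00/h.
Pay = (2400 × $24.00 + 611 × $36.00) ÷ 60 = $1326.60.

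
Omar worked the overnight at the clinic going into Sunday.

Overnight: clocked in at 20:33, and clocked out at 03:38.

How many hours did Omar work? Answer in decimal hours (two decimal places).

Overnight: 20:33 → midnight = 3 h 27 min; midnight → 03:38 = 3 h 38 min; span 7 h 5 min

7.08 hours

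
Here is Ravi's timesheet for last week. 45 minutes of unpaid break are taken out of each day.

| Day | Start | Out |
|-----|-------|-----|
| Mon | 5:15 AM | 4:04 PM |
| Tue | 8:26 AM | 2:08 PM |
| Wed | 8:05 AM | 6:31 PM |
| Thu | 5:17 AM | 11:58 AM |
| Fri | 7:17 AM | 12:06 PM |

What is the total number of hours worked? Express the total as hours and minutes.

34 h 42 min

Mon: 5:15 AM–4:04 PM = 10 h 49 min; less 45 min break → 10 h 4 min
Tue: 8:26 AM–2:08 PM = 5 h 42 min; less 45 min break → 4 h 57 min
Wed: 8:05 AM–6:31 PM = 10 h 26 min; less 45 min break → 9 h 41 min
Thu: 5:17 AM–11:58 AM = 6 h 41 min; less 45 min break → 5 h 56 min
Fri: 7:17 AM–12:06 PM = 4 h 49 min; less 45 min break → 4 h 4 min
Total: 10 h 4 min + 4 h 57 min + 9 h 41 min + 5 h 56 min + 4 h 4 min = 34 h 42 min.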